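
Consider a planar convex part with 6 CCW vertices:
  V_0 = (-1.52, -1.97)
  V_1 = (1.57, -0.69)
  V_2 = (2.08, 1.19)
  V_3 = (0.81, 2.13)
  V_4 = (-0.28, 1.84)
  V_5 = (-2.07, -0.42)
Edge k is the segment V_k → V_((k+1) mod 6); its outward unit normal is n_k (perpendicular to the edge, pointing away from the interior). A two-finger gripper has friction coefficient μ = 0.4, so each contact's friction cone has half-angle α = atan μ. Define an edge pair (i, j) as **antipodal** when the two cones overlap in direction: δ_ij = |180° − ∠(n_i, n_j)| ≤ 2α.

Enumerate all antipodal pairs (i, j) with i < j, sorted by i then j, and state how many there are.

count = 5; pairs: (0,3), (0,4), (1,4), (1,5), (2,5)

α = atan 0.4 = 21.80°;  2α = 43.60°
n_0 = (+0.3827, -0.9239)
n_1 = (+0.9651, -0.2618)
n_2 = (+0.5949, +0.8038)
n_3 = (-0.2571, +0.9664)
n_4 = (-0.7839, +0.6209)
n_5 = (-0.9424, -0.3344)
  (0,1): δ = 127.68°  ·
  (0,2): δ = 59.01°  ·
  (0,3): δ = 7.60°  ✓
  (0,4): δ = 29.12°  ✓
  (0,5): δ = 87.04°  ·
  (1,2): δ = 111.33°  ·
  (1,3): δ = 59.92°  ·
  (1,4): δ = 23.20°  ✓
  (1,5): δ = 34.71°  ✓
  (2,3): δ = 128.59°  ·
  (2,4): δ = 91.87°  ·
  (2,5): δ = 33.96°  ✓
  (3,4): δ = 143.28°  ·
  (3,5): δ = 85.36°  ·
  (4,5): δ = 122.08°  ·
antipodal pairs: 5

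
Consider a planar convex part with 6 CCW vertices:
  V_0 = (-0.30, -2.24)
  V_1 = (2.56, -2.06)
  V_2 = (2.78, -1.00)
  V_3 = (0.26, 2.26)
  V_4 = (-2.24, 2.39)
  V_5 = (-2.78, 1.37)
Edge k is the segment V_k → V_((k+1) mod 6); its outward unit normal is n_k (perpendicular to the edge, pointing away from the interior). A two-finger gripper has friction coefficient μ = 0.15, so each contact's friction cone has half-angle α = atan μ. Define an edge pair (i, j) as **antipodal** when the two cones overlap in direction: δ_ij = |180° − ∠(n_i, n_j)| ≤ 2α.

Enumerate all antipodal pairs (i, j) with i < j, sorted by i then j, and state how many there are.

count = 3; pairs: (0,3), (1,4), (2,5)

α = atan 0.15 = 8.53°;  2α = 17.06°
n_0 = (+0.0628, -0.9980)
n_1 = (+0.9791, -0.2032)
n_2 = (+0.7912, +0.6116)
n_3 = (+0.0519, +0.9987)
n_4 = (-0.8838, +0.4679)
n_5 = (-0.8242, -0.5662)
  (0,1): δ = 105.33°  ·
  (0,2): δ = 55.90°  ·
  (0,3): δ = 6.58°  ✓
  (0,4): δ = 58.50°  ·
  (0,5): δ = 120.89°  ·
  (1,2): δ = 130.57°  ·
  (1,3): δ = 81.25°  ·
  (1,4): δ = 16.17°  ✓
  (1,5): δ = 46.21°  ·
  (2,3): δ = 130.68°  ·
  (2,4): δ = 65.60°  ·
  (2,5): δ = 3.22°  ✓
  (3,4): δ = 114.92°  ·
  (3,5): δ = 52.53°  ·
  (4,5): δ = 117.61°  ·
antipodal pairs: 3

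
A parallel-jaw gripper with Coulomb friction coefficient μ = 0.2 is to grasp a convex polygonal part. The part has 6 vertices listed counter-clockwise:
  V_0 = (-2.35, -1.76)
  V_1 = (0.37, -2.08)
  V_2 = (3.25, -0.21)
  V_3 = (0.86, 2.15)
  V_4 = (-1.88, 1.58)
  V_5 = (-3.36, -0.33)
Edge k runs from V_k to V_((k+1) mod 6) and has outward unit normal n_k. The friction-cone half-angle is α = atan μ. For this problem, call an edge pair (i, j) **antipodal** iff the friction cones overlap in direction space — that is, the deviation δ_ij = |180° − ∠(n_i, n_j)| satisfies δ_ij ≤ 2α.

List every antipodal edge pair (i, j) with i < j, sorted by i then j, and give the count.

α = atan 0.2 = 11.31°;  2α = 22.62°
n_0 = (-0.1168, -0.9932)
n_1 = (+0.5446, -0.8387)
n_2 = (+0.7026, +0.7116)
n_3 = (-0.2037, +0.9790)
n_4 = (-0.7905, +0.6125)
n_5 = (-0.8168, -0.5769)
  (0,1): δ = 140.29°  ·
  (0,2): δ = 37.93°  ·
  (0,3): δ = 18.46°  ✓
  (0,4): δ = 58.94°  ·
  (0,5): δ = 131.94°  ·
  (1,2): δ = 77.63°  ·
  (1,3): δ = 21.24°  ✓
  (1,4): δ = 19.23°  ✓
  (1,5): δ = 92.24°  ·
  (2,3): δ = 123.61°  ·
  (2,4): δ = 83.13°  ·
  (2,5): δ = 10.13°  ✓
  (3,4): δ = 139.52°  ·
  (3,5): δ = 66.52°  ·
  (4,5): δ = 107.00°  ·
antipodal pairs: 4

count = 4; pairs: (0,3), (1,3), (1,4), (2,5)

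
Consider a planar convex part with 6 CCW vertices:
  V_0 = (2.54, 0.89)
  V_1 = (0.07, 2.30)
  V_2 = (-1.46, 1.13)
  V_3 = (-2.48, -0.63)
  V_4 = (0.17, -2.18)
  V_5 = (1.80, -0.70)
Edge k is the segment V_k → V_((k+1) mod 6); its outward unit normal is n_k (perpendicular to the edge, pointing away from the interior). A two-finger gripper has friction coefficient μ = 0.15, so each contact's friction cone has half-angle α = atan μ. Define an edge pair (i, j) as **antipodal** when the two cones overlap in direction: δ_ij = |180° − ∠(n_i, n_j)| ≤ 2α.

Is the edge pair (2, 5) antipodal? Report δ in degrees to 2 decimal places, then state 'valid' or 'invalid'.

δ = 5.14°, valid

α = atan 0.15 = 8.53°;  2α = 17.06°
edge 2: e_2 = (-1.02, -1.76);  n_2 = (-0.8652, +0.5014)
edge 5: e_5 = (+0.74, +1.59);  n_5 = (+0.9066, -0.4219)
∠(n_2, n_5) = 174.86°
δ = |180° − 174.86°| = 5.14°
5.14° ≤ 2α = 17.06°  →  valid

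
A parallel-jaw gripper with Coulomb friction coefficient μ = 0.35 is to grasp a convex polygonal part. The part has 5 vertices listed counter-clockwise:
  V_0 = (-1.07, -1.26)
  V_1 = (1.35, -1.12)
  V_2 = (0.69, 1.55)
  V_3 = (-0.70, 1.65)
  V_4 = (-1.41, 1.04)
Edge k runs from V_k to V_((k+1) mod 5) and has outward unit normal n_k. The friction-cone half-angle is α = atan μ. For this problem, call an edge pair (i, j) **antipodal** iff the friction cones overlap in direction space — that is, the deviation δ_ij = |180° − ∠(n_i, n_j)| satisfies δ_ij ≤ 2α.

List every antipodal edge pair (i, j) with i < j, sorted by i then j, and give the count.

α = atan 0.35 = 19.29°;  2α = 38.58°
n_0 = (+0.0578, -0.9983)
n_1 = (+0.9708, +0.2400)
n_2 = (+0.0718, +0.9974)
n_3 = (-0.6517, +0.7585)
n_4 = (-0.9892, -0.1462)
  (0,1): δ = 79.43°  ·
  (0,2): δ = 7.43°  ✓
  (0,3): δ = 37.36°  ✓
  (0,4): δ = 95.10°  ·
  (1,2): δ = 108.00°  ·
  (1,3): δ = 63.22°  ·
  (1,4): δ = 5.48°  ✓
  (2,3): δ = 135.22°  ·
  (2,4): δ = 77.48°  ·
  (3,4): δ = 122.26°  ·
antipodal pairs: 3

count = 3; pairs: (0,2), (0,3), (1,4)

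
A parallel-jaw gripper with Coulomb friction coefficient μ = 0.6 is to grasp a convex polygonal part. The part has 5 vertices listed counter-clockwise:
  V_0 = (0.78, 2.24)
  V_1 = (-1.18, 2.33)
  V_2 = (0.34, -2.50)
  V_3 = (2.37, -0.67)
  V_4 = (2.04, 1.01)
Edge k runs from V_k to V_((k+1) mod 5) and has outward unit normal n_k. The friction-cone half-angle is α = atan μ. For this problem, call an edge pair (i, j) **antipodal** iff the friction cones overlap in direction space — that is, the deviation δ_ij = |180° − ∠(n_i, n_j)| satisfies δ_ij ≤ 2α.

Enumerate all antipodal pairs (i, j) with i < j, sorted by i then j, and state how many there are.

α = atan 0.6 = 30.96°;  2α = 61.93°
n_0 = (+0.0459, +0.9989)
n_1 = (-0.9539, -0.3002)
n_2 = (+0.6696, -0.7427)
n_3 = (+0.9812, +0.1927)
n_4 = (+0.6985, +0.7156)
  (0,1): δ = 69.90°  ·
  (0,2): δ = 44.66°  ✓
  (0,3): δ = 103.74°  ·
  (0,4): δ = 138.32°  ·
  (1,2): δ = 65.43°  ·
  (1,3): δ = 6.36°  ✓
  (1,4): δ = 28.22°  ✓
  (2,3): δ = 120.92°  ·
  (2,4): δ = 86.34°  ·
  (3,4): δ = 145.42°  ·
antipodal pairs: 3

count = 3; pairs: (0,2), (1,3), (1,4)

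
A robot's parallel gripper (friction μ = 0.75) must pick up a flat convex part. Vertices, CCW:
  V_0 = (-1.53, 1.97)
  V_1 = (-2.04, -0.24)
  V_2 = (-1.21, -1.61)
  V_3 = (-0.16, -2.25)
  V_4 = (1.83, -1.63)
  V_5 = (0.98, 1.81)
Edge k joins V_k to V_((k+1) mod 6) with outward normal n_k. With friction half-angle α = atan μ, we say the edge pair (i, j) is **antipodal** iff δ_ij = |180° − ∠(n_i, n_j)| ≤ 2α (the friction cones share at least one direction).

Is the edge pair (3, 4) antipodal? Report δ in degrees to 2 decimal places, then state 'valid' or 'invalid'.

α = atan 0.75 = 36.87°;  2α = 73.74°
edge 3: e_3 = (+1.99, +0.62);  n_3 = (+0.2975, -0.9547)
edge 4: e_4 = (-0.85, +3.44);  n_4 = (+0.9708, +0.2399)
∠(n_3, n_4) = 86.57°
δ = |180° − 86.57°| = 93.43°
93.43° > 2α = 73.74°  →  invalid

δ = 93.43°, invalid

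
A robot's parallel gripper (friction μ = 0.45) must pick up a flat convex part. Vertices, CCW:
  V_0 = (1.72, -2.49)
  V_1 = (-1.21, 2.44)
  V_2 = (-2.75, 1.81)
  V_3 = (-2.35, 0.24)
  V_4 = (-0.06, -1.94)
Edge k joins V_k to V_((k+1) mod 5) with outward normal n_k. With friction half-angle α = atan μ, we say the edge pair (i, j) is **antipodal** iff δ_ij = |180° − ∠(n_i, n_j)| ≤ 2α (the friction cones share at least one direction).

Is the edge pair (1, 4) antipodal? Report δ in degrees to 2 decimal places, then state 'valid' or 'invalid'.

α = atan 0.45 = 24.23°;  2α = 48.46°
edge 1: e_1 = (-1.54, -0.63);  n_1 = (-0.3786, +0.9255)
edge 4: e_4 = (+1.78, -0.55);  n_4 = (-0.2952, -0.9554)
∠(n_1, n_4) = 140.58°
δ = |180° − 140.58°| = 39.42°
39.42° ≤ 2α = 48.46°  →  valid

δ = 39.42°, valid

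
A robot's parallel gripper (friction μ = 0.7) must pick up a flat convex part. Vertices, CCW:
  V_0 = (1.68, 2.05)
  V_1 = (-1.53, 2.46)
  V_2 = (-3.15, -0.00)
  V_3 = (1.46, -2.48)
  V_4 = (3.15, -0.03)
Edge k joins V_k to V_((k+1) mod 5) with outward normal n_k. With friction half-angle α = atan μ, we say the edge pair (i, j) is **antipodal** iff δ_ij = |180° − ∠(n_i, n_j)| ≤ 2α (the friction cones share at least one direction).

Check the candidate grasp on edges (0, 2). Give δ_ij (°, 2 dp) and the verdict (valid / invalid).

δ = 21.00°, valid

α = atan 0.7 = 34.99°;  2α = 69.98°
edge 0: e_0 = (-3.21, +0.41);  n_0 = (+0.1267, +0.9919)
edge 2: e_2 = (+4.61, -2.48);  n_2 = (-0.4738, -0.8807)
∠(n_0, n_2) = 159.00°
δ = |180° − 159.00°| = 21.00°
21.00° ≤ 2α = 69.98°  →  valid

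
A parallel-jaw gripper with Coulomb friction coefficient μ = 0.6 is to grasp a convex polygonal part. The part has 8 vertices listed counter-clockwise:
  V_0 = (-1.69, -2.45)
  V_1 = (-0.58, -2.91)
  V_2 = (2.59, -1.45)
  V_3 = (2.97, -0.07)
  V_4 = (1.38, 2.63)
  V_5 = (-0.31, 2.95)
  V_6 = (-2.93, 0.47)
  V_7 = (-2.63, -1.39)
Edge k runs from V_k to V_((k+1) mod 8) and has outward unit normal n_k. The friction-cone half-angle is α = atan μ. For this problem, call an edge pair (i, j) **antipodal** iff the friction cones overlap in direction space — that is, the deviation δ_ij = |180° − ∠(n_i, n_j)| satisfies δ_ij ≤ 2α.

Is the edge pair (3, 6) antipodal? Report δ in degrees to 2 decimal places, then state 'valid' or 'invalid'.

δ = 21.33°, valid

α = atan 0.6 = 30.96°;  2α = 61.93°
edge 3: e_3 = (-1.59, +2.70);  n_3 = (+0.8617, +0.5074)
edge 6: e_6 = (+0.30, -1.86);  n_6 = (-0.9872, -0.1592)
∠(n_3, n_6) = 158.67°
δ = |180° − 158.67°| = 21.33°
21.33° ≤ 2α = 61.93°  →  valid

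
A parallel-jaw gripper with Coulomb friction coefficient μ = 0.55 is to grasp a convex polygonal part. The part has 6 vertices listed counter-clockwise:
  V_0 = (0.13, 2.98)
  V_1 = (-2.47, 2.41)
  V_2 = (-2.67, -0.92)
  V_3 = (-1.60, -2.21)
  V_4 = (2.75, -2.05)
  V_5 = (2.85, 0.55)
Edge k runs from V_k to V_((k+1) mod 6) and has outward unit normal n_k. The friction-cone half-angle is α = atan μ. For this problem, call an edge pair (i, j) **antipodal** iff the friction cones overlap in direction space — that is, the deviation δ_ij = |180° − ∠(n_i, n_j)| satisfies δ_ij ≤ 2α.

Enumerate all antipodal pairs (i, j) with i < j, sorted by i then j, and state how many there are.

count = 6; pairs: (0,3), (1,4), (1,5), (2,4), (2,5), (3,5)

α = atan 0.55 = 28.81°;  2α = 57.62°
n_0 = (-0.2141, +0.9768)
n_1 = (-0.9982, +0.0600)
n_2 = (-0.7697, -0.6384)
n_3 = (+0.0368, -0.9993)
n_4 = (+0.9993, -0.0384)
n_5 = (+0.6662, +0.7457)
  (0,1): δ = 105.80°  ·
  (0,2): δ = 62.69°  ·
  (0,3): δ = 10.26°  ✓
  (0,4): δ = 75.43°  ·
  (0,5): δ = 125.86°  ·
  (1,2): δ = 136.89°  ·
  (1,3): δ = 84.46°  ·
  (1,4): δ = 1.23°  ✓
  (1,5): δ = 51.66°  ✓
  (2,3): δ = 127.57°  ·
  (2,4): δ = 41.88°  ✓
  (2,5): δ = 8.55°  ✓
  (3,4): δ = 94.31°  ·
  (3,5): δ = 43.88°  ✓
  (4,5): δ = 129.57°  ·
antipodal pairs: 6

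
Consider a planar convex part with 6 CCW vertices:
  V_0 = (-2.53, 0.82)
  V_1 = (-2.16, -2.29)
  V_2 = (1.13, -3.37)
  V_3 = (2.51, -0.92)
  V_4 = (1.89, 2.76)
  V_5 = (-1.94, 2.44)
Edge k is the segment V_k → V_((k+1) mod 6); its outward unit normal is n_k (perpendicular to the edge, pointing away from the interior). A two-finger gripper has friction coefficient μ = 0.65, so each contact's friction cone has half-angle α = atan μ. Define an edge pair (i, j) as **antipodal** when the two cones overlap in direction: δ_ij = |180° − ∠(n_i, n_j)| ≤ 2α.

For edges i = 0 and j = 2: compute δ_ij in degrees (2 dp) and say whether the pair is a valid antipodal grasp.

α = atan 0.65 = 33.02°;  2α = 66.05°
edge 0: e_0 = (+0.37, -3.11);  n_0 = (-0.9930, -0.1181)
edge 2: e_2 = (+1.38, +2.45);  n_2 = (+0.8713, -0.4908)
∠(n_0, n_2) = 143.82°
δ = |180° − 143.82°| = 36.18°
36.18° ≤ 2α = 66.05°  →  valid

δ = 36.18°, valid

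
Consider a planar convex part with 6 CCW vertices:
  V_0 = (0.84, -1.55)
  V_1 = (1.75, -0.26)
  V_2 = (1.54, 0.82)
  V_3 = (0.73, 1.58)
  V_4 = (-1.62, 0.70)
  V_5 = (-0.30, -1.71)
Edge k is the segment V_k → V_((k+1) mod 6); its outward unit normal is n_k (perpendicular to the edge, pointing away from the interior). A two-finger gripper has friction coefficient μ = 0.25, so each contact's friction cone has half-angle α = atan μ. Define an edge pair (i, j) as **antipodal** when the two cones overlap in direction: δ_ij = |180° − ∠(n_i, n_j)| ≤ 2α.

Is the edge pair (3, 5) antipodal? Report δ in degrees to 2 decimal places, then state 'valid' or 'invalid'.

δ = 12.54°, valid

α = atan 0.25 = 14.04°;  2α = 28.07°
edge 3: e_3 = (-2.35, -0.88);  n_3 = (-0.3507, +0.9365)
edge 5: e_5 = (+1.14, +0.16);  n_5 = (+0.1390, -0.9903)
∠(n_3, n_5) = 167.46°
δ = |180° − 167.46°| = 12.54°
12.54° ≤ 2α = 28.07°  →  valid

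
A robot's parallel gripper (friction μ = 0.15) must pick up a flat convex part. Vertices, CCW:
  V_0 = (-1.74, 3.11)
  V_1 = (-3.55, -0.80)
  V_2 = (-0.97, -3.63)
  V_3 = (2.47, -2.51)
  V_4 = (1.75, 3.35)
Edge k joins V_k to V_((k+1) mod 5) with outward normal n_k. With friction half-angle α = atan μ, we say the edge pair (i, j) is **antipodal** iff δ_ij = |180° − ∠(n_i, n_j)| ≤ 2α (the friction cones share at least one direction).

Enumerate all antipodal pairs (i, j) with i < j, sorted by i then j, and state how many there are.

count = 1; pairs: (2,4)

α = atan 0.15 = 8.53°;  2α = 17.06°
n_0 = (-0.9075, +0.4201)
n_1 = (-0.7390, -0.6737)
n_2 = (+0.3096, -0.9509)
n_3 = (+0.9925, +0.1219)
n_4 = (-0.0686, +0.9976)
  (0,1): δ = 112.81°  ·
  (0,2): δ = 47.13°  ·
  (0,3): δ = 31.84°  ·
  (0,4): δ = 118.77°  ·
  (1,2): δ = 114.32°  ·
  (1,3): δ = 35.35°  ·
  (1,4): δ = 51.58°  ·
  (2,3): δ = 101.03°  ·
  (2,4): δ = 14.10°  ✓
  (3,4): δ = 93.07°  ·
antipodal pairs: 1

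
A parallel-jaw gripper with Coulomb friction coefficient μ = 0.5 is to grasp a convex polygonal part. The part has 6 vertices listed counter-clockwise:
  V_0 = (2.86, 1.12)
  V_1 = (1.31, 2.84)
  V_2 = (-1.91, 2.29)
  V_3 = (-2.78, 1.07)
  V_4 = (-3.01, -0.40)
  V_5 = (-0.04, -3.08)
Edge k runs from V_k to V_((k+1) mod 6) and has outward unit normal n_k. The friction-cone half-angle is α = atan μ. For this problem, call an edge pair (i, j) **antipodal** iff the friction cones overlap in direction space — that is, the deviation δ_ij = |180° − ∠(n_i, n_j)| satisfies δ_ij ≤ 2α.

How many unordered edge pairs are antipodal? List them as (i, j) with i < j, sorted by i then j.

α = atan 0.5 = 26.57°;  2α = 53.13°
n_0 = (+0.7429, +0.6694)
n_1 = (-0.1684, +0.9857)
n_2 = (-0.8142, +0.5806)
n_3 = (-0.9880, +0.1546)
n_4 = (-0.6699, -0.7424)
n_5 = (+0.8229, -0.5682)
  (0,1): δ = 122.33°  ·
  (0,2): δ = 77.52°  ·
  (0,3): δ = 50.92°  ✓
  (0,4): δ = 5.91°  ✓
  (0,5): δ = 103.35°  ·
  (1,2): δ = 135.19°  ·
  (1,3): δ = 108.59°  ·
  (1,4): δ = 51.75°  ✓
  (1,5): δ = 45.68°  ✓
  (2,3): δ = 153.40°  ·
  (2,4): δ = 96.57°  ·
  (2,5): δ = 0.87°  ✓
  (3,4): δ = 123.17°  ·
  (3,5): δ = 25.73°  ✓
  (4,5): δ = 82.56°  ·
antipodal pairs: 6

count = 6; pairs: (0,3), (0,4), (1,4), (1,5), (2,5), (3,5)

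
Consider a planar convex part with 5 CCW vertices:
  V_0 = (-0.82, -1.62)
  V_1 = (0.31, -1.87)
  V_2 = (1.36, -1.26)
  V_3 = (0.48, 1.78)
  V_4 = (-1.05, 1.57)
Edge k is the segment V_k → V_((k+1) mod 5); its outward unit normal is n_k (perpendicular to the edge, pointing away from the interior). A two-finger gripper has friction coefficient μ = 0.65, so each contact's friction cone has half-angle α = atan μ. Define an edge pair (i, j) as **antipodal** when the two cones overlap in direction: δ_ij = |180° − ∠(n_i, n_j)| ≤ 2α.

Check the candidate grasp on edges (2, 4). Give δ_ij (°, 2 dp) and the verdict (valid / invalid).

δ = 12.02°, valid

α = atan 0.65 = 33.02°;  2α = 66.05°
edge 2: e_2 = (-0.88, +3.04);  n_2 = (+0.9606, +0.2781)
edge 4: e_4 = (+0.23, -3.19);  n_4 = (-0.9974, -0.0719)
∠(n_2, n_4) = 167.98°
δ = |180° − 167.98°| = 12.02°
12.02° ≤ 2α = 66.05°  →  valid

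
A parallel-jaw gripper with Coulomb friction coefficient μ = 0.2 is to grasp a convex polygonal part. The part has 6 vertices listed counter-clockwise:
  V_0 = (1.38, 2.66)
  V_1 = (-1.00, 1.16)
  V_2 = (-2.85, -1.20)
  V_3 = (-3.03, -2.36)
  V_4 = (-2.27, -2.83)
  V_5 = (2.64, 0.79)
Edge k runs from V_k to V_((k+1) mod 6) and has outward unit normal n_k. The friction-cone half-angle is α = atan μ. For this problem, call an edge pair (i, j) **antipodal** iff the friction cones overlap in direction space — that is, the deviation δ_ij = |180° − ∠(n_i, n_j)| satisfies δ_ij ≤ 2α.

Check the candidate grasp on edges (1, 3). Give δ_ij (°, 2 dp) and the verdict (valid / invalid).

α = atan 0.2 = 11.31°;  2α = 22.62°
edge 1: e_1 = (-1.85, -2.36);  n_1 = (-0.7870, +0.6169)
edge 3: e_3 = (+0.76, -0.47);  n_3 = (-0.5260, -0.8505)
∠(n_1, n_3) = 96.36°
δ = |180° − 96.36°| = 83.64°
83.64° > 2α = 22.62°  →  invalid

δ = 83.64°, invalid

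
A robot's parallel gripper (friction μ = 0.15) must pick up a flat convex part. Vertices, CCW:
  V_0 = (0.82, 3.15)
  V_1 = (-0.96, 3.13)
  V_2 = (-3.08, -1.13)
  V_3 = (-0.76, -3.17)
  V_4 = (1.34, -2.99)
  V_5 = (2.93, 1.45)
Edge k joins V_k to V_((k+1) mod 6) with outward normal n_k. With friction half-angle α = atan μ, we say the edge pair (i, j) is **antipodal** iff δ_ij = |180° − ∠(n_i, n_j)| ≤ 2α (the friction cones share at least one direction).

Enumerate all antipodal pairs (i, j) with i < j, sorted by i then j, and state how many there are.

α = atan 0.15 = 8.53°;  2α = 17.06°
n_0 = (-0.0112, +0.9999)
n_1 = (-0.8953, +0.4455)
n_2 = (-0.6603, -0.7510)
n_3 = (+0.0854, -0.9963)
n_4 = (+0.9415, -0.3371)
n_5 = (+0.6274, +0.7787)
  (0,1): δ = 117.10°  ·
  (0,2): δ = 41.97°  ·
  (0,3): δ = 4.26°  ✓
  (0,4): δ = 69.65°  ·
  (0,5): δ = 140.50°  ·
  (1,2): δ = 104.87°  ·
  (1,3): δ = 58.64°  ·
  (1,4): δ = 6.75°  ✓
  (1,5): δ = 77.60°  ·
  (2,3): δ = 133.78°  ·
  (2,4): δ = 68.38°  ·
  (2,5): δ = 2.47°  ✓
  (3,4): δ = 114.60°  ·
  (3,5): δ = 43.76°  ·
  (4,5): δ = 109.16°  ·
antipodal pairs: 3

count = 3; pairs: (0,3), (1,4), (2,5)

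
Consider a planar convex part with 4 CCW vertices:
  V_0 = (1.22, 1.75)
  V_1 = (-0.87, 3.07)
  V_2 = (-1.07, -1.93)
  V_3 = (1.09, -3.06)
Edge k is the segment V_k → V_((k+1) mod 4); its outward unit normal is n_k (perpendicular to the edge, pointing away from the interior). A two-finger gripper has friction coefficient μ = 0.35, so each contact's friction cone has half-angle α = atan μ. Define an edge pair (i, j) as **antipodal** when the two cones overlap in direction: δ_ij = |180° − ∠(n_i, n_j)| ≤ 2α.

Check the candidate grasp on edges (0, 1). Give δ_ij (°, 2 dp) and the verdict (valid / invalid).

α = atan 0.35 = 19.29°;  2α = 38.58°
edge 0: e_0 = (-2.09, +1.32);  n_0 = (+0.5340, +0.8455)
edge 1: e_1 = (-0.20, -5.00);  n_1 = (-0.9992, +0.0400)
∠(n_0, n_1) = 119.99°
δ = |180° − 119.99°| = 60.01°
60.01° > 2α = 38.58°  →  invalid

δ = 60.01°, invalid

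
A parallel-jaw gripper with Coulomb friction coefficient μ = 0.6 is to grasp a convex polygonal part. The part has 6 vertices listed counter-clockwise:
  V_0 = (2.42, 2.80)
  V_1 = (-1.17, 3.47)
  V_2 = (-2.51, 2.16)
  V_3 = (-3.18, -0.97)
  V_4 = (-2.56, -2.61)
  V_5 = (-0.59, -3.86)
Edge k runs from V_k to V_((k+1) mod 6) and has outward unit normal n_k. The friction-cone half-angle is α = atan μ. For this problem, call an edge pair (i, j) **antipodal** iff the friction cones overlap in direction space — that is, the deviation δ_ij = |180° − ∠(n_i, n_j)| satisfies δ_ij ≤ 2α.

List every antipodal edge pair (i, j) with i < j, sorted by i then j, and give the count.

count = 5; pairs: (0,3), (0,4), (1,5), (2,5), (3,5)

α = atan 0.6 = 30.96°;  2α = 61.93°
n_0 = (+0.1835, +0.9830)
n_1 = (-0.6991, +0.7151)
n_2 = (-0.9778, +0.2093)
n_3 = (-0.9354, -0.3536)
n_4 = (-0.5358, -0.8444)
n_5 = (+0.9113, -0.4118)
  (0,1): δ = 125.08°  ·
  (0,2): δ = 91.51°  ·
  (0,3): δ = 58.72°  ✓
  (0,4): δ = 21.82°  ✓
  (0,5): δ = 76.25°  ·
  (1,2): δ = 146.43°  ·
  (1,3): δ = 113.64°  ·
  (1,4): δ = 76.75°  ·
  (1,5): δ = 21.33°  ✓
  (2,3): δ = 147.21°  ·
  (2,4): δ = 110.31°  ·
  (2,5): δ = 12.24°  ✓
  (3,4): δ = 143.10°  ·
  (3,5): δ = 45.03°  ✓
  (4,5): δ = 81.92°  ·
antipodal pairs: 5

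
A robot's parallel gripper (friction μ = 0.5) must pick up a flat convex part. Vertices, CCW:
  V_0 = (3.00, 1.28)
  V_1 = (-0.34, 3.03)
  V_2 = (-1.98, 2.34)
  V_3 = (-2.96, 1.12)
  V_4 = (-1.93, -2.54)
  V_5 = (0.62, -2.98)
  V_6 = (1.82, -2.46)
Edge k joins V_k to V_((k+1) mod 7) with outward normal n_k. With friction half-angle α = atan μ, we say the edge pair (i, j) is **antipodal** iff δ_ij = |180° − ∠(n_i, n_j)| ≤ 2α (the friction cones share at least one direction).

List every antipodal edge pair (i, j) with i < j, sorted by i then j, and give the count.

count = 9; pairs: (0,3), (0,4), (0,5), (1,4), (1,5), (1,6), (2,5), (2,6), (3,6)

α = atan 0.5 = 26.57°;  2α = 53.13°
n_0 = (+0.4641, +0.8858)
n_1 = (-0.3878, +0.9217)
n_2 = (-0.7796, +0.6263)
n_3 = (-0.9626, -0.2709)
n_4 = (-0.1700, -0.9854)
n_5 = (+0.3976, -0.9176)
n_6 = (+0.9537, -0.3009)
  (0,1): δ = 129.53°  ·
  (0,2): δ = 101.12°  ·
  (0,3): δ = 46.63°  ✓
  (0,4): δ = 17.86°  ✓
  (0,5): δ = 51.08°  ✓
  (0,6): δ = 100.14°  ·
  (1,2): δ = 151.59°  ·
  (1,3): δ = 97.10°  ·
  (1,4): δ = 32.61°  ✓
  (1,5): δ = 0.61°  ✓
  (1,6): δ = 49.67°  ✓
  (2,3): δ = 125.51°  ·
  (2,4): δ = 61.02°  ·
  (2,5): δ = 27.80°  ✓
  (2,6): δ = 21.26°  ✓
  (3,4): δ = 115.51°  ·
  (3,5): δ = 82.29°  ·
  (3,6): δ = 33.23°  ✓
  (4,5): δ = 146.78°  ·
  (4,6): δ = 97.72°  ·
  (5,6): δ = 130.94°  ·
antipodal pairs: 9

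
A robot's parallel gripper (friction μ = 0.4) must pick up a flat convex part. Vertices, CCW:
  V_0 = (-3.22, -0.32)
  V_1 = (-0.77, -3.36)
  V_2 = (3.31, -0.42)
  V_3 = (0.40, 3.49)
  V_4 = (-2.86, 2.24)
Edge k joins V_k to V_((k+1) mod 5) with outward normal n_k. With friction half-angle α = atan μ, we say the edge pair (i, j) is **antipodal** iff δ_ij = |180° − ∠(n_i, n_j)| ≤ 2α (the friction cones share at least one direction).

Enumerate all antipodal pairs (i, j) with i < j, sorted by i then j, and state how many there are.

count = 2; pairs: (0,2), (1,3)

α = atan 0.4 = 21.80°;  2α = 43.60°
n_0 = (-0.7786, -0.6275)
n_1 = (+0.5846, -0.8113)
n_2 = (+0.8022, +0.5970)
n_3 = (-0.3580, +0.9337)
n_4 = (-0.9903, +0.1393)
  (0,1): δ = 93.09°  ·
  (0,2): δ = 2.21°  ✓
  (0,3): δ = 72.11°  ·
  (0,4): δ = 133.13°  ·
  (1,2): δ = 89.12°  ·
  (1,3): δ = 14.80°  ✓
  (1,4): δ = 46.22°  ·
  (2,3): δ = 105.68°  ·
  (2,4): δ = 44.66°  ·
  (3,4): δ = 118.98°  ·
antipodal pairs: 2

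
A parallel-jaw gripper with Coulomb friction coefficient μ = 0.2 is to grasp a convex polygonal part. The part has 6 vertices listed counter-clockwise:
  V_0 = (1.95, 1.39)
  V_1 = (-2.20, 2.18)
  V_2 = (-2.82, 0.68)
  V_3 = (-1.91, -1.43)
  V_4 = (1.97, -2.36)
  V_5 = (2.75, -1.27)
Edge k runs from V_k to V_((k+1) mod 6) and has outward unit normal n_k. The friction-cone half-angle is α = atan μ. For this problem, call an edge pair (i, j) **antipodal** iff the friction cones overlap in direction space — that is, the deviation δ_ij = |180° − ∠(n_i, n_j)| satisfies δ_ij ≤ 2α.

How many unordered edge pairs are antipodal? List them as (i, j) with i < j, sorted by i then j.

count = 3; pairs: (0,3), (1,4), (2,5)

α = atan 0.2 = 11.31°;  2α = 22.62°
n_0 = (+0.1870, +0.9824)
n_1 = (-0.9242, +0.3820)
n_2 = (-0.9182, -0.3960)
n_3 = (-0.2331, -0.9725)
n_4 = (+0.8132, -0.5819)
n_5 = (+0.9576, +0.2880)
  (0,1): δ = 101.68°  ·
  (0,2): δ = 55.89°  ·
  (0,3): δ = 2.70°  ✓
  (0,4): δ = 65.19°  ·
  (0,5): δ = 117.52°  ·
  (1,2): δ = 134.21°  ·
  (1,3): δ = 81.02°  ·
  (1,4): δ = 13.13°  ✓
  (1,5): δ = 39.20°  ·
  (2,3): δ = 126.81°  ·
  (2,4): δ = 58.92°  ·
  (2,5): δ = 6.59°  ✓
  (3,4): δ = 112.11°  ·
  (3,5): δ = 59.78°  ·
  (4,5): δ = 127.67°  ·
antipodal pairs: 3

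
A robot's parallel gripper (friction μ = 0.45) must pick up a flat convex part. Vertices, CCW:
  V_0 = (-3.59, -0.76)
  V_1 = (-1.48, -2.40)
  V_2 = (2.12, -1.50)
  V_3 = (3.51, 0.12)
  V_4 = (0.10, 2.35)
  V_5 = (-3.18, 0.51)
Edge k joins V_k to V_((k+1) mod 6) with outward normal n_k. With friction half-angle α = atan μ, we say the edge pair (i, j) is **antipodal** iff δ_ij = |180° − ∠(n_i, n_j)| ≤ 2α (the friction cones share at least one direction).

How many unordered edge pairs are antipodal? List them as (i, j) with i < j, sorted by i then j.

α = atan 0.45 = 24.23°;  2α = 48.46°
n_0 = (-0.6137, -0.7896)
n_1 = (+0.2425, -0.9701)
n_2 = (+0.7589, -0.6512)
n_3 = (+0.5473, +0.8369)
n_4 = (-0.4893, +0.8721)
n_5 = (-0.9516, +0.3072)
  (0,1): δ = 128.11°  ·
  (0,2): δ = 92.77°  ·
  (0,3): δ = 4.67°  ✓
  (0,4): δ = 67.15°  ·
  (0,5): δ = 109.96°  ·
  (1,2): δ = 144.67°  ·
  (1,3): δ = 47.22°  ✓
  (1,4): δ = 15.26°  ✓
  (1,5): δ = 58.07°  ·
  (2,3): δ = 82.55°  ·
  (2,4): δ = 20.08°  ✓
  (2,5): δ = 22.74°  ✓
  (3,4): δ = 117.53°  ·
  (3,5): δ = 74.71°  ·
  (4,5): δ = 137.18°  ·
antipodal pairs: 5

count = 5; pairs: (0,3), (1,3), (1,4), (2,4), (2,5)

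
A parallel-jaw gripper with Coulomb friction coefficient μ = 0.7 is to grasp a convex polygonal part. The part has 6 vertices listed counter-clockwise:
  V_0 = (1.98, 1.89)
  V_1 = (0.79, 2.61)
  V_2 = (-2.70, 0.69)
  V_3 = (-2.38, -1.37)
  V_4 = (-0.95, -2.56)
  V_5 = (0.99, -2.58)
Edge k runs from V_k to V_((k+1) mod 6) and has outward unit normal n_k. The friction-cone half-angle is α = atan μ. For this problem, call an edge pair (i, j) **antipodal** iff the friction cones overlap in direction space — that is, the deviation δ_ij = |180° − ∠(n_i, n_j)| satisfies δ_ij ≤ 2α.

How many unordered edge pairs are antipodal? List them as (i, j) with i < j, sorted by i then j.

count = 8; pairs: (0,2), (0,3), (0,4), (1,3), (1,4), (1,5), (2,5), (3,5)

α = atan 0.7 = 34.99°;  2α = 69.98°
n_0 = (+0.5177, +0.8556)
n_1 = (-0.4820, +0.8762)
n_2 = (-0.9881, -0.1535)
n_3 = (-0.6397, -0.7687)
n_4 = (-0.0103, -0.9999)
n_5 = (+0.9763, -0.2162)
  (0,1): δ = 120.01°  ·
  (0,2): δ = 49.99°  ✓
  (0,3): δ = 8.59°  ✓
  (0,4): δ = 30.59°  ✓
  (0,5): δ = 108.69°  ·
  (1,2): δ = 109.99°  ·
  (1,3): δ = 68.58°  ✓
  (1,4): δ = 29.41°  ✓
  (1,5): δ = 48.69°  ✓
  (2,3): δ = 138.60°  ·
  (2,4): δ = 99.42°  ·
  (2,5): δ = 21.32°  ✓
  (3,4): δ = 140.82°  ·
  (3,5): δ = 62.72°  ✓
  (4,5): δ = 101.90°  ·
antipodal pairs: 8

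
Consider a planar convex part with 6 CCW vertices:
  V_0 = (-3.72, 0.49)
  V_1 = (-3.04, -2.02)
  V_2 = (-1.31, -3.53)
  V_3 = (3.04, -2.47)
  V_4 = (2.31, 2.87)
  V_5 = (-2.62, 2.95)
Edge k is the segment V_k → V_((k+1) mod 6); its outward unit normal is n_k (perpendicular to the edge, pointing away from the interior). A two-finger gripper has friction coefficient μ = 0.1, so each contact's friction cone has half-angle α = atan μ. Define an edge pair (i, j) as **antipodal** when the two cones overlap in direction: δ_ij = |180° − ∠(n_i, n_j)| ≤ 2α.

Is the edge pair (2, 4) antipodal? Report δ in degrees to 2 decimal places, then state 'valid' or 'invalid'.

δ = 14.62°, invalid

α = atan 0.1 = 5.71°;  2α = 11.42°
edge 2: e_2 = (+4.35, +1.06);  n_2 = (+0.2368, -0.9716)
edge 4: e_4 = (-4.93, +0.08);  n_4 = (+0.0162, +0.9999)
∠(n_2, n_4) = 165.38°
δ = |180° − 165.38°| = 14.62°
14.62° > 2α = 11.42°  →  invalid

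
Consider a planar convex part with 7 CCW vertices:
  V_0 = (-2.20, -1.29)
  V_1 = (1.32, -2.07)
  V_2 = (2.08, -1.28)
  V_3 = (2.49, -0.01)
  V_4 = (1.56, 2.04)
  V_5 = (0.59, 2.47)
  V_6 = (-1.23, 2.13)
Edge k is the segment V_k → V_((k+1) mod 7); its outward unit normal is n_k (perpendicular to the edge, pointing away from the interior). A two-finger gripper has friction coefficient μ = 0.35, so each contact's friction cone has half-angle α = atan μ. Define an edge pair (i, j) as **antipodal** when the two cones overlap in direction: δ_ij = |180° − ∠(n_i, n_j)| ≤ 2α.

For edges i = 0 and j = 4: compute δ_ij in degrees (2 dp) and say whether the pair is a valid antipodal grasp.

α = atan 0.35 = 19.29°;  2α = 38.58°
edge 0: e_0 = (+3.52, -0.78);  n_0 = (-0.2163, -0.9763)
edge 4: e_4 = (-0.97, +0.43);  n_4 = (+0.4053, +0.9142)
∠(n_0, n_4) = 168.59°
δ = |180° − 168.59°| = 11.41°
11.41° ≤ 2α = 38.58°  →  valid

δ = 11.41°, valid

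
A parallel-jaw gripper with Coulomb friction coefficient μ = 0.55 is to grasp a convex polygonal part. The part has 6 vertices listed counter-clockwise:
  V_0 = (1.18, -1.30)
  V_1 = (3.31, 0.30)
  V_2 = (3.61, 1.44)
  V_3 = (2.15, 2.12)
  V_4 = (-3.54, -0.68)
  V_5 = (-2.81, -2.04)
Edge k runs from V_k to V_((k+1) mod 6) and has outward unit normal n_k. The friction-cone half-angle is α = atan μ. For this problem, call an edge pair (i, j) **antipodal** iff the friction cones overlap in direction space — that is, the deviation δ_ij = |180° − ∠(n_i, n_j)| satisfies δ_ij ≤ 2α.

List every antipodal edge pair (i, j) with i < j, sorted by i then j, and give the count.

count = 6; pairs: (0,3), (1,3), (1,4), (2,4), (2,5), (3,5)

α = atan 0.55 = 28.81°;  2α = 57.62°
n_0 = (+0.6006, -0.7995)
n_1 = (+0.9671, -0.2545)
n_2 = (+0.4222, +0.9065)
n_3 = (-0.4415, +0.8972)
n_4 = (-0.8811, -0.4729)
n_5 = (+0.1824, -0.9832)
  (0,1): δ = 141.66°  ·
  (0,2): δ = 61.89°  ·
  (0,3): δ = 10.71°  ✓
  (0,4): δ = 81.31°  ·
  (0,5): δ = 153.59°  ·
  (1,2): δ = 100.23°  ·
  (1,3): δ = 49.06°  ✓
  (1,4): δ = 42.97°  ✓
  (1,5): δ = 115.25°  ·
  (2,3): δ = 128.82°  ·
  (2,4): δ = 36.80°  ✓
  (2,5): δ = 35.48°  ✓
  (3,4): δ = 87.98°  ·
  (3,5): δ = 15.69°  ✓
  (4,5): δ = 107.72°  ·
antipodal pairs: 6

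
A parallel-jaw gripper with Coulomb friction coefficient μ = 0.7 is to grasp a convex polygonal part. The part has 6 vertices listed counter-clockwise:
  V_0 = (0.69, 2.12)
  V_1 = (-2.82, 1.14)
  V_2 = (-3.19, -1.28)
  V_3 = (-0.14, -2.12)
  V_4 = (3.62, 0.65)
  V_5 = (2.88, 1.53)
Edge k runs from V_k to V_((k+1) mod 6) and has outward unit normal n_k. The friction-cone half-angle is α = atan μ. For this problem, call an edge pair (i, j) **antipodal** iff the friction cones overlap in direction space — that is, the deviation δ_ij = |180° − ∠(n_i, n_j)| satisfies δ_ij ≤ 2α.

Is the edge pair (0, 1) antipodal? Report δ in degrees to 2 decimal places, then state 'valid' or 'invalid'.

α = atan 0.7 = 34.99°;  2α = 69.98°
edge 0: e_0 = (-3.51, -0.98);  n_0 = (-0.2689, +0.9632)
edge 1: e_1 = (-0.37, -2.42);  n_1 = (-0.9885, +0.1511)
∠(n_0, n_1) = 65.71°
δ = |180° − 65.71°| = 114.29°
114.29° > 2α = 69.98°  →  invalid

δ = 114.29°, invalid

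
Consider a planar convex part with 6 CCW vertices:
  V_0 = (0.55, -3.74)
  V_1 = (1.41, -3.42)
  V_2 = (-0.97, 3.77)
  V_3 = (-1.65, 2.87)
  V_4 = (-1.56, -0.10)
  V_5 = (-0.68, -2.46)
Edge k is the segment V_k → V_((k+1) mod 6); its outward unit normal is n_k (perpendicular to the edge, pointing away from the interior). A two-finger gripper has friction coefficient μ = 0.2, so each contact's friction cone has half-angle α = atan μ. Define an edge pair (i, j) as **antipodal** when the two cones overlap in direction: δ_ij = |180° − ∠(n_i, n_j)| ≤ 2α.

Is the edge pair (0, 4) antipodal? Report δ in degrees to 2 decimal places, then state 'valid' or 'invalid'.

α = atan 0.2 = 11.31°;  2α = 22.62°
edge 0: e_0 = (+0.86, +0.32);  n_0 = (+0.3487, -0.9372)
edge 4: e_4 = (+0.88, -2.36);  n_4 = (-0.9370, -0.3494)
∠(n_0, n_4) = 89.96°
δ = |180° − 89.96°| = 90.04°
90.04° > 2α = 22.62°  →  invalid

δ = 90.04°, invalid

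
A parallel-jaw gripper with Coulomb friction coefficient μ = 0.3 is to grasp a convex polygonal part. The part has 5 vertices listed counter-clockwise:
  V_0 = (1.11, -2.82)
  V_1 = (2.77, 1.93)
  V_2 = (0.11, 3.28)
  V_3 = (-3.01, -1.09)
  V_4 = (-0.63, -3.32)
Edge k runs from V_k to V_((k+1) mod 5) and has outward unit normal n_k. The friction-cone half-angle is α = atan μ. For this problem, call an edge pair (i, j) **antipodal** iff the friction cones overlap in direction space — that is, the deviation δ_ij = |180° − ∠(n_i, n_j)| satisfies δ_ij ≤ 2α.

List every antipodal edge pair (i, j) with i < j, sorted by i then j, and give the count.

count = 2; pairs: (0,2), (1,3)

α = atan 0.3 = 16.70°;  2α = 33.40°
n_0 = (+0.9440, -0.3299)
n_1 = (+0.4526, +0.8917)
n_2 = (-0.8139, +0.5811)
n_3 = (-0.6837, -0.7297)
n_4 = (+0.2762, -0.9611)
  (0,1): δ = 97.65°  ·
  (0,2): δ = 16.26°  ✓
  (0,3): δ = 66.13°  ·
  (0,4): δ = 125.30°  ·
  (1,2): δ = 98.62°  ·
  (1,3): δ = 16.23°  ✓
  (1,4): δ = 42.94°  ·
  (2,3): δ = 97.61°  ·
  (2,4): δ = 38.44°  ·
  (3,4): δ = 120.83°  ·
antipodal pairs: 2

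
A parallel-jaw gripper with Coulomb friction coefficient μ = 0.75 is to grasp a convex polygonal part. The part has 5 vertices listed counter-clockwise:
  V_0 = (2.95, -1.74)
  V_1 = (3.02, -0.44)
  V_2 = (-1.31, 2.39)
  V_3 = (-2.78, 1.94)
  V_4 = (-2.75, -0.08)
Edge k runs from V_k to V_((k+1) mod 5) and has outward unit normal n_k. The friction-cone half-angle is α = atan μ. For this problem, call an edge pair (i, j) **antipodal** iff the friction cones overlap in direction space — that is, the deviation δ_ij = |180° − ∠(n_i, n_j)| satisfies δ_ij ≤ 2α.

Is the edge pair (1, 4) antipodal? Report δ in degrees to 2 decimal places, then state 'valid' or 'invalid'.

δ = 16.93°, valid

α = atan 0.75 = 36.87°;  2α = 73.74°
edge 1: e_1 = (-4.33, +2.83);  n_1 = (+0.5471, +0.8371)
edge 4: e_4 = (+5.70, -1.66);  n_4 = (-0.2796, -0.9601)
∠(n_1, n_4) = 163.07°
δ = |180° − 163.07°| = 16.93°
16.93° ≤ 2α = 73.74°  →  valid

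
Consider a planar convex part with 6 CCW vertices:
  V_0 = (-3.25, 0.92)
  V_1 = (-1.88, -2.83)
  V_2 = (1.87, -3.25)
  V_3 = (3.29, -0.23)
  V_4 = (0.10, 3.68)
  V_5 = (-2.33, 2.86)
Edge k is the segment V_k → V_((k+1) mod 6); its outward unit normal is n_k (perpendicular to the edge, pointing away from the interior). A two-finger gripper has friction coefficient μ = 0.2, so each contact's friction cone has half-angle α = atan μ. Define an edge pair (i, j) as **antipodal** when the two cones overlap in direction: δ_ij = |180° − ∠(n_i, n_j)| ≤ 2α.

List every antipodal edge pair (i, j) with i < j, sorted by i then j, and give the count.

α = atan 0.2 = 11.31°;  2α = 22.62°
n_0 = (-0.9393, -0.3432)
n_1 = (-0.1113, -0.9938)
n_2 = (+0.9050, -0.4255)
n_3 = (+0.7748, +0.6322)
n_4 = (-0.3197, +0.9475)
n_5 = (-0.9035, +0.4285)
  (0,1): δ = 116.46°  ·
  (0,2): δ = 45.25°  ·
  (0,3): δ = 19.14°  ✓
  (0,4): δ = 88.58°  ·
  (0,5): δ = 134.56°  ·
  (1,2): δ = 108.79°  ·
  (1,3): δ = 44.40°  ·
  (1,4): δ = 25.04°  ·
  (1,5): δ = 71.02°  ·
  (2,3): δ = 115.61°  ·
  (2,4): δ = 46.17°  ·
  (2,5): δ = 0.19°  ✓
  (3,4): δ = 110.56°  ·
  (3,5): δ = 64.58°  ·
  (4,5): δ = 134.02°  ·
antipodal pairs: 2

count = 2; pairs: (0,3), (2,5)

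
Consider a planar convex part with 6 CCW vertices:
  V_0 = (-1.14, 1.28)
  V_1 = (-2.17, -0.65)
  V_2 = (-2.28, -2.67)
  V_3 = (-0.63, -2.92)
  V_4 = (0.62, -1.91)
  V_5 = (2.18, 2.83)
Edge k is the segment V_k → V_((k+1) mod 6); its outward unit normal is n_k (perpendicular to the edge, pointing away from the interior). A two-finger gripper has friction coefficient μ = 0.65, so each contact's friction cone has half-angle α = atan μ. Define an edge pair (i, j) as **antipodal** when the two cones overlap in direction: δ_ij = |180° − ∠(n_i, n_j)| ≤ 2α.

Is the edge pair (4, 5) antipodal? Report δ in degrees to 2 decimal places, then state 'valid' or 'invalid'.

δ = 46.76°, valid

α = atan 0.65 = 33.02°;  2α = 66.05°
edge 4: e_4 = (+1.56, +4.74);  n_4 = (+0.9499, -0.3126)
edge 5: e_5 = (-3.32, -1.55);  n_5 = (-0.4230, +0.9061)
∠(n_4, n_5) = 133.24°
δ = |180° − 133.24°| = 46.76°
46.76° ≤ 2α = 66.05°  →  valid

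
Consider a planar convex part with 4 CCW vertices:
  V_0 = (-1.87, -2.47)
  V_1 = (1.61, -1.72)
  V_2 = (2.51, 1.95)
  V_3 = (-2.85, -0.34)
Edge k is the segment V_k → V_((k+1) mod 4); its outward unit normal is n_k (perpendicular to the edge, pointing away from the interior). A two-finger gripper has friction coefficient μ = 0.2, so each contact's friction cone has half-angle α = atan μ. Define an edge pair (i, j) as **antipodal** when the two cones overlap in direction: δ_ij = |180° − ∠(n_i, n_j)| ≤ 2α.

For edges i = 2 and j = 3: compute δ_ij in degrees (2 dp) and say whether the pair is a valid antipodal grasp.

α = atan 0.2 = 11.31°;  2α = 22.62°
edge 2: e_2 = (-5.36, -2.29);  n_2 = (-0.3929, +0.9196)
edge 3: e_3 = (+0.98, -2.13);  n_3 = (-0.9085, -0.4180)
∠(n_2, n_3) = 91.57°
δ = |180° − 91.57°| = 88.43°
88.43° > 2α = 22.62°  →  invalid

δ = 88.43°, invalid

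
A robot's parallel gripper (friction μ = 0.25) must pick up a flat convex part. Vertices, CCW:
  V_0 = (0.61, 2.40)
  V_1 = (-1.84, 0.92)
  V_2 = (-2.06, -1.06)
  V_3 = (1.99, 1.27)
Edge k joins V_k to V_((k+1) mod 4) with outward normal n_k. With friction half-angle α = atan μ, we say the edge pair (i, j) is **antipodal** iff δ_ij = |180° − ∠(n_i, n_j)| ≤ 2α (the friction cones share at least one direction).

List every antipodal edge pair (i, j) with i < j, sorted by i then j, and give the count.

α = atan 0.25 = 14.04°;  2α = 28.07°
n_0 = (-0.5171, +0.8559)
n_1 = (-0.9939, +0.1104)
n_2 = (+0.4987, -0.8668)
n_3 = (+0.6335, +0.7737)
  (0,1): δ = 127.48°  ·
  (0,2): δ = 1.22°  ✓
  (0,3): δ = 109.55°  ·
  (1,2): δ = 53.75°  ·
  (1,3): δ = 57.03°  ·
  (2,3): δ = 69.22°  ·
antipodal pairs: 1

count = 1; pairs: (0,2)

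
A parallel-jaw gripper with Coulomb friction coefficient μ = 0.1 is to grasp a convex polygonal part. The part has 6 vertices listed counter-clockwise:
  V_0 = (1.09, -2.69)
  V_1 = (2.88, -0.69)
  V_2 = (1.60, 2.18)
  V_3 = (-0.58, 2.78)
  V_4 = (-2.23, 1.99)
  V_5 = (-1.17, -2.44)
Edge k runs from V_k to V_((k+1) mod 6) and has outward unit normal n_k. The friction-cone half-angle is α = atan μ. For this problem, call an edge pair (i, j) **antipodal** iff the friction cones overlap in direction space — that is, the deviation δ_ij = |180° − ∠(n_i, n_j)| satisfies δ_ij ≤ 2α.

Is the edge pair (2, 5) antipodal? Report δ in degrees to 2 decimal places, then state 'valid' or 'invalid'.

δ = 9.08°, valid

α = atan 0.1 = 5.71°;  2α = 11.42°
edge 2: e_2 = (-2.18, +0.60);  n_2 = (+0.2654, +0.9641)
edge 5: e_5 = (+2.26, -0.25);  n_5 = (-0.1099, -0.9939)
∠(n_2, n_5) = 170.92°
δ = |180° − 170.92°| = 9.08°
9.08° ≤ 2α = 11.42°  →  valid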